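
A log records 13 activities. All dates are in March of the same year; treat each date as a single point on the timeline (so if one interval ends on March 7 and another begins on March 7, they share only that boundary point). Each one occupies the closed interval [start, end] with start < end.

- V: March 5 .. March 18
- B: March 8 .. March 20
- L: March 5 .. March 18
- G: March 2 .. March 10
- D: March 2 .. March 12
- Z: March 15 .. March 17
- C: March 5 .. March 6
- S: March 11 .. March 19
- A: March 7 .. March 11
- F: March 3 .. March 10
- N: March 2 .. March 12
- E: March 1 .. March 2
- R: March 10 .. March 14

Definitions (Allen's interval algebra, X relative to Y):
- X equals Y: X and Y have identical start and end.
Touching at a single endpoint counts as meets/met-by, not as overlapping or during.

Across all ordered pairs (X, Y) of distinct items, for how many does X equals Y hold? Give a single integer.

4

Checking all 156 ordered pairs for relation 'equals'; matching pairs in alphabetical order:
(D, N): D equals N ✓
(L, V): L equals V ✓
(N, D): N equals D ✓
(V, L): V equals L ✓
Count: 4.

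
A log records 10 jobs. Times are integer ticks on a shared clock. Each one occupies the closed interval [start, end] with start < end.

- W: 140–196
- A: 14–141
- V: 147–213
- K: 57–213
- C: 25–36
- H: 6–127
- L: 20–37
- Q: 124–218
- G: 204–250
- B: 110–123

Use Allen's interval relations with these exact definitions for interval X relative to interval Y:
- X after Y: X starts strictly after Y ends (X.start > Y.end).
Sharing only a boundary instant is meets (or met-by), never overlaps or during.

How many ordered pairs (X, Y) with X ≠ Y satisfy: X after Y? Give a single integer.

Checking all 90 ordered pairs for relation 'after'; matching pairs in alphabetical order:
(B, C): B after C ✓
(B, L): B after L ✓
(G, A): G after A ✓
(G, B): G after B ✓
(G, C): G after C ✓
(G, H): G after H ✓
(G, L): G after L ✓
(G, W): G after W ✓
(K, C): K after C ✓
(K, L): K after L ✓
(Q, B): Q after B ✓
(Q, C): Q after C ✓
(Q, L): Q after L ✓
(V, A): V after A ✓
(V, B): V after B ✓
(V, C): V after C ✓
(V, H): V after H ✓
(V, L): V after L ✓
(W, B): W after B ✓
(W, C): W after C ✓
(W, H): W after H ✓
(W, L): W after L ✓
Count: 22.

22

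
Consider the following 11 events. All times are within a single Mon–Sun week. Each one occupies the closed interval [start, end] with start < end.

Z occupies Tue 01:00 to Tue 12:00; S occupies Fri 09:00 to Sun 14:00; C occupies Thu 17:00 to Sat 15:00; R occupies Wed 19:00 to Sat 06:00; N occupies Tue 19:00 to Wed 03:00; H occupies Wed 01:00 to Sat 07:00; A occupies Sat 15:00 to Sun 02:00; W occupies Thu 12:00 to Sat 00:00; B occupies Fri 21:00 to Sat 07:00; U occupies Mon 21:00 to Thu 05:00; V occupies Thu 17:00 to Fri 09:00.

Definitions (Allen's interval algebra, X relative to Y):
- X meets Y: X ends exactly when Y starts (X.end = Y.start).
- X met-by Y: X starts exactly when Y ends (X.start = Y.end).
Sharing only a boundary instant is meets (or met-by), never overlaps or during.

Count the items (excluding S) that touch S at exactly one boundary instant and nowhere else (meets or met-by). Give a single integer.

Target S = [Fri 09:00, Sun 14:00].
A [Sat 15:00, Sun 02:00] → during → no.
B [Fri 21:00, Sat 07:00] → during → no.
C [Thu 17:00, Sat 15:00] → overlaps → no.
H [Wed 01:00, Sat 07:00] → overlaps → no.
N [Tue 19:00, Wed 03:00] → before → no.
R [Wed 19:00, Sat 06:00] → overlaps → no.
U [Mon 21:00, Thu 05:00] → before → no.
V [Thu 17:00, Fri 09:00] → meets → counts.
W [Thu 12:00, Sat 00:00] → overlaps → no.
Z [Tue 01:00, Tue 12:00] → before → no.
Total: 1.

1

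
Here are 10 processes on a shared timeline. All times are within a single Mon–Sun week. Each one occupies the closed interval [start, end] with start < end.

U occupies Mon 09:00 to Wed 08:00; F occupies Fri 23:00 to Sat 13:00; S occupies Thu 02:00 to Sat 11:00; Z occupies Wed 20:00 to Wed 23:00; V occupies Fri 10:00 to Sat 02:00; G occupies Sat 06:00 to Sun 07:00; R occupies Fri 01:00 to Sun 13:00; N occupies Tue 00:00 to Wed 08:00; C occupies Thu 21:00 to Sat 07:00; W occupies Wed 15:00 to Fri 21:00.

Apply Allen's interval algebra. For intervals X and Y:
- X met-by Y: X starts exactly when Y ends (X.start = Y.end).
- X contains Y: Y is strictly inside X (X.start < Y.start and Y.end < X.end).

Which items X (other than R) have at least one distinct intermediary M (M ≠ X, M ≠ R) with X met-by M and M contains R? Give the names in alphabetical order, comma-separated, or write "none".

Target R = [Fri 01:00, Sun 13:00].
Intermediaries M with M contains R: none.
Union: none.

none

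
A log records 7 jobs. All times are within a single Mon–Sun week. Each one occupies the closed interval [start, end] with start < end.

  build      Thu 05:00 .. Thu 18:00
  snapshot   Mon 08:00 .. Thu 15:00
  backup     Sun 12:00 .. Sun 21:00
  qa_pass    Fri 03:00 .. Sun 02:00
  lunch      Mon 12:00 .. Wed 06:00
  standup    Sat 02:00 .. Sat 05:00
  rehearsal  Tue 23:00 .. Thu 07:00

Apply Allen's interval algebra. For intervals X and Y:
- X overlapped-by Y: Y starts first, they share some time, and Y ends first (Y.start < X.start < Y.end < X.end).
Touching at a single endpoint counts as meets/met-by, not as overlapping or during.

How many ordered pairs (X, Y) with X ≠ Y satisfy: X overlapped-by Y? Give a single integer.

3

Checking all 42 ordered pairs for relation 'overlapped-by'; matching pairs in alphabetical order:
(build, rehearsal): build overlapped-by rehearsal ✓
(build, snapshot): build overlapped-by snapshot ✓
(rehearsal, lunch): rehearsal overlapped-by lunch ✓
Count: 3.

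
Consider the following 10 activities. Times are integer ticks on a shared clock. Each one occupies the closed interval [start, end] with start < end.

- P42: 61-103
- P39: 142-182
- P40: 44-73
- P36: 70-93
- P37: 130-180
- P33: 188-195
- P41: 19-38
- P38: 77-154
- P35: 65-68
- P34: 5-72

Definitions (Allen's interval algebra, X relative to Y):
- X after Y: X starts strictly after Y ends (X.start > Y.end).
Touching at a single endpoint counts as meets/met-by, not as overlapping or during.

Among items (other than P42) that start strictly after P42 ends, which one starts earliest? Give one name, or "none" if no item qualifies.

Target P42 = [61, 103].
P33 [188, 195] → after → candidate.
P34 [5, 72] → overlaps → excluded.
P35 [65, 68] → during → excluded.
P36 [70, 93] → during → excluded.
P37 [130, 180] → after → candidate.
P38 [77, 154] → overlapped-by → excluded.
P39 [142, 182] → after → candidate.
P40 [44, 73] → overlaps → excluded.
P41 [19, 38] → before → excluded.
Among candidates, earliest start is 130 → P37.

P37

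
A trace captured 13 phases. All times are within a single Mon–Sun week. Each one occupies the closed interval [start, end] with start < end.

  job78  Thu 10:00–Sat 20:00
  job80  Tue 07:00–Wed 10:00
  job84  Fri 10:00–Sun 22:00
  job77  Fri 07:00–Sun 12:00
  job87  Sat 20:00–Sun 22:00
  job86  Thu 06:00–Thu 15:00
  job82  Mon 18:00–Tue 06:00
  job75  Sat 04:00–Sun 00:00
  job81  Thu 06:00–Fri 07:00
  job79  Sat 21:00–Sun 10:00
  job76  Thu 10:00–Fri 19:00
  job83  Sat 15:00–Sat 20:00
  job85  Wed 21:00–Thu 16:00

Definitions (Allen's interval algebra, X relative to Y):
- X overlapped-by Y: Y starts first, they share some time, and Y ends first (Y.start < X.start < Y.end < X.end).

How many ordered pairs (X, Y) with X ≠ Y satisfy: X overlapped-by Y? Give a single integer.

16

Checking all 156 ordered pairs for relation 'overlapped-by'; matching pairs in alphabetical order:
(job75, job78): job75 overlapped-by job78 ✓
(job76, job81): job76 overlapped-by job81 ✓
(job76, job85): job76 overlapped-by job85 ✓
(job76, job86): job76 overlapped-by job86 ✓
(job77, job76): job77 overlapped-by job76 ✓
(job77, job78): job77 overlapped-by job78 ✓
(job78, job81): job78 overlapped-by job81 ✓
(job78, job85): job78 overlapped-by job85 ✓
(job78, job86): job78 overlapped-by job86 ✓
(job79, job75): job79 overlapped-by job75 ✓
(job81, job85): job81 overlapped-by job85 ✓
(job84, job76): job84 overlapped-by job76 ✓
(job84, job77): job84 overlapped-by job77 ✓
(job84, job78): job84 overlapped-by job78 ✓
(job87, job75): job87 overlapped-by job75 ✓
(job87, job77): job87 overlapped-by job77 ✓
Count: 16.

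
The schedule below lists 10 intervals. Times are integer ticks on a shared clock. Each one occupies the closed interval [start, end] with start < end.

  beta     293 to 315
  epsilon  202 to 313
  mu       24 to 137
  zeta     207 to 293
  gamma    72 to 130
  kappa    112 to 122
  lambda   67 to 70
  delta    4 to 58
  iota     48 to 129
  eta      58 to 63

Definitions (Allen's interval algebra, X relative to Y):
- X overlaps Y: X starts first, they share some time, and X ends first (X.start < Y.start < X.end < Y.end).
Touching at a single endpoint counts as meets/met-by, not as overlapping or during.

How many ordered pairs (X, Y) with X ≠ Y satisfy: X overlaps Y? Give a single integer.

Checking all 90 ordered pairs for relation 'overlaps'; matching pairs in alphabetical order:
(delta, iota): delta overlaps iota ✓
(delta, mu): delta overlaps mu ✓
(epsilon, beta): epsilon overlaps beta ✓
(iota, gamma): iota overlaps gamma ✓
Count: 4.

4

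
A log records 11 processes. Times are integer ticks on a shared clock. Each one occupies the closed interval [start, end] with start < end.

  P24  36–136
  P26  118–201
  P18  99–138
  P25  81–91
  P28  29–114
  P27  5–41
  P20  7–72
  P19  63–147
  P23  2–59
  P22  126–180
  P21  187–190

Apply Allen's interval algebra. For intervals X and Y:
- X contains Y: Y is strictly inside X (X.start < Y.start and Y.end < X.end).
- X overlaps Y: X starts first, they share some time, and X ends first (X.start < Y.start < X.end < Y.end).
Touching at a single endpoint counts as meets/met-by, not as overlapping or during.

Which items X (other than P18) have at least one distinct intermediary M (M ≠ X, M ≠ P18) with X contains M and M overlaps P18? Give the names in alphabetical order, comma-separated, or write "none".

Target P18 = [99, 138].
Intermediaries M with M overlaps P18: P24, P28.
Via P24 — items with X contains P24: none.
Via P28 — items with X contains P28: none.
Union: none.

none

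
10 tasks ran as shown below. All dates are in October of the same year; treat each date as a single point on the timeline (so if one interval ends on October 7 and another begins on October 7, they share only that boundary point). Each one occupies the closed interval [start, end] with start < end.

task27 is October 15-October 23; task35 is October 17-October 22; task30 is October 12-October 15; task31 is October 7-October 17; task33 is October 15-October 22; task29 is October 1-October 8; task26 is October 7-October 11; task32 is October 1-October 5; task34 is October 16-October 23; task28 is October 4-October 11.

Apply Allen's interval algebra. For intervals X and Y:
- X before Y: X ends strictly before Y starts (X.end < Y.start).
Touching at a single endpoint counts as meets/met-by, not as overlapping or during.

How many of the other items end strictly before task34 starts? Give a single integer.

Target task34 = [October 16, October 23].
task26 [October 7, October 11] → before → counts.
task27 [October 15, October 23] → finished-by → no.
task28 [October 4, October 11] → before → counts.
task29 [October 1, October 8] → before → counts.
task30 [October 12, October 15] → before → counts.
task31 [October 7, October 17] → overlaps → no.
task32 [October 1, October 5] → before → counts.
task33 [October 15, October 22] → overlaps → no.
task35 [October 17, October 22] → during → no.
Total: 5.

5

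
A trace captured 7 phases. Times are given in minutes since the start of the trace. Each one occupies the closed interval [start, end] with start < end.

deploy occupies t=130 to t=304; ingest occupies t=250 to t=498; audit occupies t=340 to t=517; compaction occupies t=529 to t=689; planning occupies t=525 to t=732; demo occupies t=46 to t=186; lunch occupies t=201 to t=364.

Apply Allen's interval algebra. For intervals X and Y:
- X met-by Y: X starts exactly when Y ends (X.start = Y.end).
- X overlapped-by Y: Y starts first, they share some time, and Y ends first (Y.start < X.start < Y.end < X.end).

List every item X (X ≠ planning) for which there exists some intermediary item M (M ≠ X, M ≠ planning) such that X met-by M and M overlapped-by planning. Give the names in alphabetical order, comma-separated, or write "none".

Target planning = [t=525, t=732].
Intermediaries M with M overlapped-by planning: none.
Union: none.

none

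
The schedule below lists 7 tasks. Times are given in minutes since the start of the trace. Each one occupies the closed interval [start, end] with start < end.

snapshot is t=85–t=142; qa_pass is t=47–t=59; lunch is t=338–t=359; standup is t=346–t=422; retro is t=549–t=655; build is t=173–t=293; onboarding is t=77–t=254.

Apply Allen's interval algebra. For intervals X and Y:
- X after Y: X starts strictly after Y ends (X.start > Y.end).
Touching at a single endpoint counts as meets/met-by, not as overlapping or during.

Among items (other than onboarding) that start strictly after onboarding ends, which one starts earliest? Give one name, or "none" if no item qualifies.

Target onboarding = [t=77, t=254].
build [t=173, t=293] → overlapped-by → excluded.
lunch [t=338, t=359] → after → candidate.
qa_pass [t=47, t=59] → before → excluded.
retro [t=549, t=655] → after → candidate.
snapshot [t=85, t=142] → during → excluded.
standup [t=346, t=422] → after → candidate.
Among candidates, earliest start is t=338 → lunch.

lunch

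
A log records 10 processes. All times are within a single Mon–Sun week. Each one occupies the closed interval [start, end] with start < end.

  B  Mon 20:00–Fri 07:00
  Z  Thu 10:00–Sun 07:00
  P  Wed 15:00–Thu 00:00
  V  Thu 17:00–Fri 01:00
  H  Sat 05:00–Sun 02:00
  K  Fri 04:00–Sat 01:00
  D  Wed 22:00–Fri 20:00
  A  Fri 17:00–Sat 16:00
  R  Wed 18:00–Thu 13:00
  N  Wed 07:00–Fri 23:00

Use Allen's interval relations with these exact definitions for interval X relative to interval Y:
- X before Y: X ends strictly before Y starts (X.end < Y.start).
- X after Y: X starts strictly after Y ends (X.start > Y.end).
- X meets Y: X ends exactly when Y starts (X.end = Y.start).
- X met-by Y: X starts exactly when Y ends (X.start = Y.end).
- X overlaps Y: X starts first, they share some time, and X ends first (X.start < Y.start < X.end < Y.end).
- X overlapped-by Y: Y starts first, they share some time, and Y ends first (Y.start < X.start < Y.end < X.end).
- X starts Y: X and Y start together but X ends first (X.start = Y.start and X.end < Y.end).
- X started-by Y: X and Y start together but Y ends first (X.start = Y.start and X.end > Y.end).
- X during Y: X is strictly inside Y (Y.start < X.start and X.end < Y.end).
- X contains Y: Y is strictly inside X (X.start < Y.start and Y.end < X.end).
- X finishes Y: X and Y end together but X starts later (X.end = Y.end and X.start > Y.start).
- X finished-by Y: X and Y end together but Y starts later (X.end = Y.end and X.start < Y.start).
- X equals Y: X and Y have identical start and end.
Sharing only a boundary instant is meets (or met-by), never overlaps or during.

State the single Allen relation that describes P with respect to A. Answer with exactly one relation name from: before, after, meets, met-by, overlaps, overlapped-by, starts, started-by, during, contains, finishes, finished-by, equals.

before

P = [Wed 15:00, Thu 00:00]; A = [Fri 17:00, Sat 16:00].
Compare endpoints: P.start < A.start, P.start < A.end, P.end < A.start, P.end < A.end.
That pattern is 'before'.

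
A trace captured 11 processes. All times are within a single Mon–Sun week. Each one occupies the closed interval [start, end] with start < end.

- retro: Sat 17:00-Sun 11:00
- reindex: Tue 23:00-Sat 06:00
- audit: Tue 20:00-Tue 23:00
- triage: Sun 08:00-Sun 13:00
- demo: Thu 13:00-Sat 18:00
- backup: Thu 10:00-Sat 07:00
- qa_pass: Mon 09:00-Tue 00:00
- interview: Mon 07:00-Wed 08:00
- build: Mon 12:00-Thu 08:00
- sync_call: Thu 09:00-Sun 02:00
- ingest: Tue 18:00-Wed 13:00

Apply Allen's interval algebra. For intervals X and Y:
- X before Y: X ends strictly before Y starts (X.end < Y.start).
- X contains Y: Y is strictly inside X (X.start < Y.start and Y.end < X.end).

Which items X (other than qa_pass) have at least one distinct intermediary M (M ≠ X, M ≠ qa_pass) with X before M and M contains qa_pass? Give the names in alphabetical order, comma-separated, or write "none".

none

Target qa_pass = [Mon 09:00, Tue 00:00].
Intermediaries M with M contains qa_pass: interview.
Via interview — items with X before interview: none.
Union: none.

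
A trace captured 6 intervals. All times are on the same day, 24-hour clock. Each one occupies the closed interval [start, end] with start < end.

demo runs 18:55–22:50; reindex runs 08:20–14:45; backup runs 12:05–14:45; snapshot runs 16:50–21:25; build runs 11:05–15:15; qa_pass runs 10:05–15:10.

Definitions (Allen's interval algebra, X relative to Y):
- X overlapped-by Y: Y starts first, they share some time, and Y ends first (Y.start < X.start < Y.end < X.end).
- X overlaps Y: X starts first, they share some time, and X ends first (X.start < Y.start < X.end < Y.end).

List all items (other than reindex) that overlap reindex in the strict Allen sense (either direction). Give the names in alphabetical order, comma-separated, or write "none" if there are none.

Target reindex = [08:20, 14:45].
backup [12:05, 14:45] → finishes → no.
build [11:05, 15:15] → overlapped-by → yes.
demo [18:55, 22:50] → after → no.
qa_pass [10:05, 15:10] → overlapped-by → yes.
snapshot [16:50, 21:25] → after → no.
Result: build, qa_pass.

build, qa_pass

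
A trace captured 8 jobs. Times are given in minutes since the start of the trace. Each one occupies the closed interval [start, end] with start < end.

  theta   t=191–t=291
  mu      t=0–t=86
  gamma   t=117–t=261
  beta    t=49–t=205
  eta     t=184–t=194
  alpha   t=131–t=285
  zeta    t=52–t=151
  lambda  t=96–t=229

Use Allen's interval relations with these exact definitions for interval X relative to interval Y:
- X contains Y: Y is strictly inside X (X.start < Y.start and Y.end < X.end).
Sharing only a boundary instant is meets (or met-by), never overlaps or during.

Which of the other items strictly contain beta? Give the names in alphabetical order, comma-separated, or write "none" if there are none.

Target beta = [t=49, t=205].
alpha [t=131, t=285] → overlapped-by → no.
eta [t=184, t=194] → during → no.
gamma [t=117, t=261] → overlapped-by → no.
lambda [t=96, t=229] → overlapped-by → no.
mu [t=0, t=86] → overlaps → no.
theta [t=191, t=291] → overlapped-by → no.
zeta [t=52, t=151] → during → no.
Result: none.

none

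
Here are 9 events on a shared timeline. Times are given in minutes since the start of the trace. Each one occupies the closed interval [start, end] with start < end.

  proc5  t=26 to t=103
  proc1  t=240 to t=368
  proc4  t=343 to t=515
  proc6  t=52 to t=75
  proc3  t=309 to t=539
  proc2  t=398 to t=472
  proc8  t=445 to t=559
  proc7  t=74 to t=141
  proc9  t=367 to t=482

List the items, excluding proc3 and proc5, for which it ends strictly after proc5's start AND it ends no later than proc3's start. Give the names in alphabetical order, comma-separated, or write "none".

proc6, proc7

Conditions: its end is strictly after proc5's start (X.end > t=26) AND its end is no later than proc3's start (X.end <= t=309).
proc1: end t=368 > t=26? ✓; end t=368 <= t=309? ✗ → no.
proc2: end t=472 > t=26? ✓; end t=472 <= t=309? ✗ → no.
proc4: end t=515 > t=26? ✓; end t=515 <= t=309? ✗ → no.
proc6: end t=75 > t=26? ✓; end t=75 <= t=309? ✓ → yes.
proc7: end t=141 > t=26? ✓; end t=141 <= t=309? ✓ → yes.
proc8: end t=559 > t=26? ✓; end t=559 <= t=309? ✗ → no.
proc9: end t=482 > t=26? ✓; end t=482 <= t=309? ✗ → no.
Result: proc6, proc7.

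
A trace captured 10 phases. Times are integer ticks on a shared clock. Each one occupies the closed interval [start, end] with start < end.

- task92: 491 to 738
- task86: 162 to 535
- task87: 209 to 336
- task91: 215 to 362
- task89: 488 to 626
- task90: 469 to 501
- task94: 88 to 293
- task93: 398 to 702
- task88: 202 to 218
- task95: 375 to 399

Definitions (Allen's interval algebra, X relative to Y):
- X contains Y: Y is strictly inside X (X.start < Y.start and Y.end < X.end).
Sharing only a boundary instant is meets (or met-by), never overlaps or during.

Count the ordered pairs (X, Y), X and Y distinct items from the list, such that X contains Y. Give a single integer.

8

Checking all 90 ordered pairs for relation 'contains'; matching pairs in alphabetical order:
(task86, task87): task86 contains task87 ✓
(task86, task88): task86 contains task88 ✓
(task86, task90): task86 contains task90 ✓
(task86, task91): task86 contains task91 ✓
(task86, task95): task86 contains task95 ✓
(task93, task89): task93 contains task89 ✓
(task93, task90): task93 contains task90 ✓
(task94, task88): task94 contains task88 ✓
Count: 8.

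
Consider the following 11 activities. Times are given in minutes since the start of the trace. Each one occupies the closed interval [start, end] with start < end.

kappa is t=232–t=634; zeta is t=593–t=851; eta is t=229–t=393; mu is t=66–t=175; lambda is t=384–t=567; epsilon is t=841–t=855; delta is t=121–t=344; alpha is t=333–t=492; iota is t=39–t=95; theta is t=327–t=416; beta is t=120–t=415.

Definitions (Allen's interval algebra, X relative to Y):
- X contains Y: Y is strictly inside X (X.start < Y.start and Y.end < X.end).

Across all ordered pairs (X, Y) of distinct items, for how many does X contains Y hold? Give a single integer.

5

Checking all 110 ordered pairs for relation 'contains'; matching pairs in alphabetical order:
(beta, delta): beta contains delta ✓
(beta, eta): beta contains eta ✓
(kappa, alpha): kappa contains alpha ✓
(kappa, lambda): kappa contains lambda ✓
(kappa, theta): kappa contains theta ✓
Count: 5.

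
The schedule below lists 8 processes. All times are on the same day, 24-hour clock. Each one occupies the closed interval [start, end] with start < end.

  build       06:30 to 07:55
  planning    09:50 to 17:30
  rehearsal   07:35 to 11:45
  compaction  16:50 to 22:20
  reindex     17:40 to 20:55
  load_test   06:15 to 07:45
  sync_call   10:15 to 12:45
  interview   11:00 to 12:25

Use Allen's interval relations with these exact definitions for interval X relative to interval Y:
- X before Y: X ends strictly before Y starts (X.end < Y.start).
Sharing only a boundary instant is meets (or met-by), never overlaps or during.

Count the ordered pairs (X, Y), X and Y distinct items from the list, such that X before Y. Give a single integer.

17

Checking all 56 ordered pairs for relation 'before'; matching pairs in alphabetical order:
(build, compaction): build before compaction ✓
(build, interview): build before interview ✓
(build, planning): build before planning ✓
(build, reindex): build before reindex ✓
(build, sync_call): build before sync_call ✓
(interview, compaction): interview before compaction ✓
(interview, reindex): interview before reindex ✓
(load_test, compaction): load_test before compaction ✓
(load_test, interview): load_test before interview ✓
(load_test, planning): load_test before planning ✓
(load_test, reindex): load_test before reindex ✓
(load_test, sync_call): load_test before sync_call ✓
(planning, reindex): planning before reindex ✓
(rehearsal, compaction): rehearsal before compaction ✓
(rehearsal, reindex): rehearsal before reindex ✓
(sync_call, compaction): sync_call before compaction ✓
(sync_call, reindex): sync_call before reindex ✓
Count: 17.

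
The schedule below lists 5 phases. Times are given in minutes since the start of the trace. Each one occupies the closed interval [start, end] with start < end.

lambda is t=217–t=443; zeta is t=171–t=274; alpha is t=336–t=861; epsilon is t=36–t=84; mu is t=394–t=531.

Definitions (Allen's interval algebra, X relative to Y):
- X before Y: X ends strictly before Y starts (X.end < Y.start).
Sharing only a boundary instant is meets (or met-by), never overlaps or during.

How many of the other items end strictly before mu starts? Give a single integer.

Target mu = [t=394, t=531].
alpha [t=336, t=861] → contains → no.
epsilon [t=36, t=84] → before → counts.
lambda [t=217, t=443] → overlaps → no.
zeta [t=171, t=274] → before → counts.
Total: 2.

2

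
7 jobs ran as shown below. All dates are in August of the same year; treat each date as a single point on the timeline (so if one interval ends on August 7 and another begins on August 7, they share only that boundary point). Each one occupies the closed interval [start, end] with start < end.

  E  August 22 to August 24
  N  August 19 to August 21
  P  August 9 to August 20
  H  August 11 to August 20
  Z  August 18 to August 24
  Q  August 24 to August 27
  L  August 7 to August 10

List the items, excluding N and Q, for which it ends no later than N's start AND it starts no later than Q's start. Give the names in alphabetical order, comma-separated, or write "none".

Conditions: its end is no later than N's start (X.end <= August 19) AND its start is no later than Q's start (X.start <= August 24).
E: end August 24 <= August 19? ✗; start August 22 <= August 24? ✓ → no.
H: end August 20 <= August 19? ✗; start August 11 <= August 24? ✓ → no.
L: end August 10 <= August 19? ✓; start August 7 <= August 24? ✓ → yes.
P: end August 20 <= August 19? ✗; start August 9 <= August 24? ✓ → no.
Z: end August 24 <= August 19? ✗; start August 18 <= August 24? ✓ → no.
Result: L.

L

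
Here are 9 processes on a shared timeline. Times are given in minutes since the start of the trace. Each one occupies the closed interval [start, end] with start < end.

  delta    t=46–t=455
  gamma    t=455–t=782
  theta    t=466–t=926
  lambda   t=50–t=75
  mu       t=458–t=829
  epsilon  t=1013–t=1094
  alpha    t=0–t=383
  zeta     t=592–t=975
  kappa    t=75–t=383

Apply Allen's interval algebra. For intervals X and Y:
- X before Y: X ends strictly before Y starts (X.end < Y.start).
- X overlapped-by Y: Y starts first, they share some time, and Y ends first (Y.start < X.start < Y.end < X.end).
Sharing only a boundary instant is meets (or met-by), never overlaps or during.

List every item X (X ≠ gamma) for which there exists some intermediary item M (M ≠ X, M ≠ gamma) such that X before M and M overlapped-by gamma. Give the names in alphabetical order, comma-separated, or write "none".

Target gamma = [t=455, t=782].
Intermediaries M with M overlapped-by gamma: mu, theta, zeta.
Via mu — items with X before mu: alpha, delta, kappa, lambda.
Via theta — items with X before theta: alpha, delta, kappa, lambda.
Via zeta — items with X before zeta: alpha, delta, kappa, lambda.
Union: alpha, delta, kappa, lambda.

alpha, delta, kappa, lambda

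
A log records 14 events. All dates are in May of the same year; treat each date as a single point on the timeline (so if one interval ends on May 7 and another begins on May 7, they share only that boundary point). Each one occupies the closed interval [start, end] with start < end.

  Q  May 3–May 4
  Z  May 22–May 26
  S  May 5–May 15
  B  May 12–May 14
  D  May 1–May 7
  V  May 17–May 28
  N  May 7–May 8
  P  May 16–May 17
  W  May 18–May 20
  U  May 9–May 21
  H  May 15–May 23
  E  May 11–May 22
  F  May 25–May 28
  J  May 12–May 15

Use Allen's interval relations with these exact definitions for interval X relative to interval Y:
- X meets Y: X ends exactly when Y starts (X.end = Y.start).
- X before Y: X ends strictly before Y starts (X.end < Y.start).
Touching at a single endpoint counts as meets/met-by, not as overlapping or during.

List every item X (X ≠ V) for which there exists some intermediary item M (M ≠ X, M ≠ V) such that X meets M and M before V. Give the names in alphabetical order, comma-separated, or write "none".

Target V = [May 17, May 28].
Intermediaries M with M before V: B, D, J, N, Q, S.
Via B — items with X meets B: none.
Via D — items with X meets D: none.
Via J — items with X meets J: none.
Via N — items with X meets N: D.
Via Q — items with X meets Q: none.
Via S — items with X meets S: none.
Union: D.

D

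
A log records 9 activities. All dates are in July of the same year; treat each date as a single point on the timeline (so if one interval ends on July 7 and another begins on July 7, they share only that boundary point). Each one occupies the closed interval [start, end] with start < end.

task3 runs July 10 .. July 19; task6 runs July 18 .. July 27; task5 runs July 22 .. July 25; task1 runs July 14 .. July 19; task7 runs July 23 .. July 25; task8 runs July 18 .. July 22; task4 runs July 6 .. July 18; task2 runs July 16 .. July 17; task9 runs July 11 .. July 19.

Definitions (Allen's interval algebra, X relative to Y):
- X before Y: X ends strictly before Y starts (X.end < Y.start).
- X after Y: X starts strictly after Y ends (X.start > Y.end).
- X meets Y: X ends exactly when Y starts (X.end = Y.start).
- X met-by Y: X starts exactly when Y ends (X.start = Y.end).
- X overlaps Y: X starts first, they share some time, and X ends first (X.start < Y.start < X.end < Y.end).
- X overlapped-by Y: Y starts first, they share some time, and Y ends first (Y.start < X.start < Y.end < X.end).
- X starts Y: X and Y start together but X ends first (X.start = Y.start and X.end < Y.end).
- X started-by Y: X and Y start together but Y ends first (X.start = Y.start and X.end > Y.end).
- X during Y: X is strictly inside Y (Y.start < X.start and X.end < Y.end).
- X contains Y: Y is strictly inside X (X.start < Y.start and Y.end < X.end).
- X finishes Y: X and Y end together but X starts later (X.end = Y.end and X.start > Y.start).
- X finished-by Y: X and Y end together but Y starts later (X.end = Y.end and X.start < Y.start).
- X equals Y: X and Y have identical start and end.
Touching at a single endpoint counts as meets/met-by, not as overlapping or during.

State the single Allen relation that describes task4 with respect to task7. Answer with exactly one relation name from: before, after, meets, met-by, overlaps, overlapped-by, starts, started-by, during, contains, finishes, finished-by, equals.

before

task4 = [July 6, July 18]; task7 = [July 23, July 25].
Compare endpoints: task4.start < task7.start, task4.start < task7.end, task4.end < task7.start, task4.end < task7.end.
That pattern is 'before'.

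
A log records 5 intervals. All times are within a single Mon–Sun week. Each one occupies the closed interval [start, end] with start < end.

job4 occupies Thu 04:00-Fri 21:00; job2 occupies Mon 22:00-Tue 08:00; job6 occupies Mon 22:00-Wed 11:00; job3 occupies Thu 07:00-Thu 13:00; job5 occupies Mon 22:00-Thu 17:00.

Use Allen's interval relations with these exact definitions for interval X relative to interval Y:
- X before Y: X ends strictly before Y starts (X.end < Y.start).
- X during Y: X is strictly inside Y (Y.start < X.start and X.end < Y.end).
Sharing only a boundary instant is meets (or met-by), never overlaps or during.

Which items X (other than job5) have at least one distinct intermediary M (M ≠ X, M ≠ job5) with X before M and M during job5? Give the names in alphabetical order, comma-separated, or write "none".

Target job5 = [Mon 22:00, Thu 17:00].
Intermediaries M with M during job5: job3.
Via job3 — items with X before job3: job2, job6.
Union: job2, job6.

job2, job6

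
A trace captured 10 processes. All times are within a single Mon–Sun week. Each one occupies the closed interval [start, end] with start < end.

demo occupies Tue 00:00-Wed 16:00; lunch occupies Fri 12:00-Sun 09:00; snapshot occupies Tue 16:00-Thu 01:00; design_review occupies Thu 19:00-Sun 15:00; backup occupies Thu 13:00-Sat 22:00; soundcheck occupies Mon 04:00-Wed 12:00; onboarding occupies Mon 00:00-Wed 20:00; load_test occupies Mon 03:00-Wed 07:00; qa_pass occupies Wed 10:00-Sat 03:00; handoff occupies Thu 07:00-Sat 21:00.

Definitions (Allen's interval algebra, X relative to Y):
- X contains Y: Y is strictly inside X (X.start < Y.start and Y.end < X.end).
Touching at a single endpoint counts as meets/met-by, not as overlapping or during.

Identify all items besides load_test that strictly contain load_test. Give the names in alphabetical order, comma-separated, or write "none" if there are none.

Target load_test = [Mon 03:00, Wed 07:00].
backup [Thu 13:00, Sat 22:00] → after → no.
demo [Tue 00:00, Wed 16:00] → overlapped-by → no.
design_review [Thu 19:00, Sun 15:00] → after → no.
handoff [Thu 07:00, Sat 21:00] → after → no.
lunch [Fri 12:00, Sun 09:00] → after → no.
onboarding [Mon 00:00, Wed 20:00] → contains → yes.
qa_pass [Wed 10:00, Sat 03:00] → after → no.
snapshot [Tue 16:00, Thu 01:00] → overlapped-by → no.
soundcheck [Mon 04:00, Wed 12:00] → overlapped-by → no.
Result: onboarding.

onboarding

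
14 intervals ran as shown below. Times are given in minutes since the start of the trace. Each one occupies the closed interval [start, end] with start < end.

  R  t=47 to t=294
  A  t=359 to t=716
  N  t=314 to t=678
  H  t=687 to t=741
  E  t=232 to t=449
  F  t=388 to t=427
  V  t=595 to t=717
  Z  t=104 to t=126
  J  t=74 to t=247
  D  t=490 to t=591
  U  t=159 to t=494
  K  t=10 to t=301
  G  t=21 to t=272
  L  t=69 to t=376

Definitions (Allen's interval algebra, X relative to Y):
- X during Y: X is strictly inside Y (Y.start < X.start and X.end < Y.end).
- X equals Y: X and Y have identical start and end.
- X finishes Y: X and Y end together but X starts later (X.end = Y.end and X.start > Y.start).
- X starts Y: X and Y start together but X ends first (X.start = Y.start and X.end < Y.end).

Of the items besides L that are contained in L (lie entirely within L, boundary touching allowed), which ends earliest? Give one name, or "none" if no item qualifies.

Target L = [t=69, t=376].
A [t=359, t=716] → overlapped-by → excluded.
D [t=490, t=591] → after → excluded.
E [t=232, t=449] → overlapped-by → excluded.
F [t=388, t=427] → after → excluded.
G [t=21, t=272] → overlaps → excluded.
H [t=687, t=741] → after → excluded.
J [t=74, t=247] → during → candidate.
K [t=10, t=301] → overlaps → excluded.
N [t=314, t=678] → overlapped-by → excluded.
R [t=47, t=294] → overlaps → excluded.
U [t=159, t=494] → overlapped-by → excluded.
V [t=595, t=717] → after → excluded.
Z [t=104, t=126] → during → candidate.
Among candidates, earliest end is t=126 → Z.

Z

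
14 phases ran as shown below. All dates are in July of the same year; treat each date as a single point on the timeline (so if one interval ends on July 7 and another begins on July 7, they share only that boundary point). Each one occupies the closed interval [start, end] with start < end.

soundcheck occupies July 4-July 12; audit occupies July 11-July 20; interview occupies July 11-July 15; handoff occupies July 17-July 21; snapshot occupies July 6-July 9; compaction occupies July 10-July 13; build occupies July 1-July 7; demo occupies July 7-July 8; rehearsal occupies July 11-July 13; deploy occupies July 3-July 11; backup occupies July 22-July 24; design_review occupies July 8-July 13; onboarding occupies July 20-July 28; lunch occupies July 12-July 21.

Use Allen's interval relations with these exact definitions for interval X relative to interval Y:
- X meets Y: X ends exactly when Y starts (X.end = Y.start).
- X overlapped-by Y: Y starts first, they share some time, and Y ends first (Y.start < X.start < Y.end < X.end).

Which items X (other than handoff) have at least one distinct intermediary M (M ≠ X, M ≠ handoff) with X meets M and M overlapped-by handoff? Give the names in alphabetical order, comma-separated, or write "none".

Target handoff = [July 17, July 21].
Intermediaries M with M overlapped-by handoff: onboarding.
Via onboarding — items with X meets onboarding: audit.
Union: audit.

audit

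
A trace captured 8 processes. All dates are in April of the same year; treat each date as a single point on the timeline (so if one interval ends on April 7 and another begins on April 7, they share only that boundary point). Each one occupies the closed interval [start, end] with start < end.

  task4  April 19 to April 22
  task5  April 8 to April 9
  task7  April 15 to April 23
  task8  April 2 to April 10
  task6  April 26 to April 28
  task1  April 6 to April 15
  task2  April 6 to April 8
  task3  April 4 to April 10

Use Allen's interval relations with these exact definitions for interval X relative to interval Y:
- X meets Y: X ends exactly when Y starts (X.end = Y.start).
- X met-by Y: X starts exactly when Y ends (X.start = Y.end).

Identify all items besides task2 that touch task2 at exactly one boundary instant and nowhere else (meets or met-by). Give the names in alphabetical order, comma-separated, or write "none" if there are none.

task5

Target task2 = [April 6, April 8].
task1 [April 6, April 15] → started-by → no.
task3 [April 4, April 10] → contains → no.
task4 [April 19, April 22] → after → no.
task5 [April 8, April 9] → met-by → yes.
task6 [April 26, April 28] → after → no.
task7 [April 15, April 23] → after → no.
task8 [April 2, April 10] → contains → no.
Result: task5.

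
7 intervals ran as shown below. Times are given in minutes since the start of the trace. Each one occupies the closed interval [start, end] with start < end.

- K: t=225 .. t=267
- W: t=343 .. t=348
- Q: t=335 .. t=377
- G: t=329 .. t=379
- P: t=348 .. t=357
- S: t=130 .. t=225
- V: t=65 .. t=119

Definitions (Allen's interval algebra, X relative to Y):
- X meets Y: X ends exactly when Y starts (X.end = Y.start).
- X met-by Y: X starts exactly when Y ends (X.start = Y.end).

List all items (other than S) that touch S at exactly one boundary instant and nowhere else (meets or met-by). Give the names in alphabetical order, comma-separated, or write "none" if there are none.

K

Target S = [t=130, t=225].
G [t=329, t=379] → after → no.
K [t=225, t=267] → met-by → yes.
P [t=348, t=357] → after → no.
Q [t=335, t=377] → after → no.
V [t=65, t=119] → before → no.
W [t=343, t=348] → after → no.
Result: K.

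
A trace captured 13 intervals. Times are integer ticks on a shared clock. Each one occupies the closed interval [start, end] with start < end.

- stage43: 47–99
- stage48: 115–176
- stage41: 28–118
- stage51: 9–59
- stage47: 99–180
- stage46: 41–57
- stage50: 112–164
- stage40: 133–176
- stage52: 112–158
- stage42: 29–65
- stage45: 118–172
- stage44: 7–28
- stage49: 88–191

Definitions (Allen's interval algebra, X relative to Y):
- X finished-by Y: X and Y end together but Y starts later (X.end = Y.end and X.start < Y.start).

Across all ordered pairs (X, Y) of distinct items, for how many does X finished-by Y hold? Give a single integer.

Checking all 156 ordered pairs for relation 'finished-by'; matching pairs in alphabetical order:
(stage48, stage40): stage48 finished-by stage40 ✓
Count: 1.

1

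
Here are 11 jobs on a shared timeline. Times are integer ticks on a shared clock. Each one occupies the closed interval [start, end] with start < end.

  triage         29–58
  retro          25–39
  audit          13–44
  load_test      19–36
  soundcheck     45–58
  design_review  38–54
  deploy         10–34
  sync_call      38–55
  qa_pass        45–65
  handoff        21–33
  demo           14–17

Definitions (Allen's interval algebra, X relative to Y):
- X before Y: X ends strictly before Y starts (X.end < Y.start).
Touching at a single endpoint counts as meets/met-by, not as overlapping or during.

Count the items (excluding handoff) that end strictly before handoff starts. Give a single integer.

1

Target handoff = [21, 33].
audit [13, 44] → contains → no.
demo [14, 17] → before → counts.
deploy [10, 34] → contains → no.
design_review [38, 54] → after → no.
load_test [19, 36] → contains → no.
qa_pass [45, 65] → after → no.
retro [25, 39] → overlapped-by → no.
soundcheck [45, 58] → after → no.
sync_call [38, 55] → after → no.
triage [29, 58] → overlapped-by → no.
Total: 1.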